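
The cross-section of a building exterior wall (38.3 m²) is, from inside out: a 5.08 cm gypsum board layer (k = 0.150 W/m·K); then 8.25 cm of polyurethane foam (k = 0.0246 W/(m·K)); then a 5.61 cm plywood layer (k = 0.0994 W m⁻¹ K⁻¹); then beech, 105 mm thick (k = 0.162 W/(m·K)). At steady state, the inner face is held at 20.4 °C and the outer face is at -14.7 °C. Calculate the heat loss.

Q = 274 W

Series thermal resistances, inner to outer:
  R_gypsum board = L/(kA) = 0.0508/(0.150·38.3) = 0.008842 K/W
  R_polyurethane foam = L/(kA) = 0.0825/(0.0246·38.3) = 0.08756 K/W
  R_plywood = L/(kA) = 0.0561/(0.0994·38.3) = 0.01474 K/W
  R_beech = L/(kA) = 0.105/(0.162·38.3) = 0.01692 K/W
ΣR = 0.008842 + 0.08756 + 0.01474 + 0.01692 = 0.1281 K/W
Q = ΔT/ΣR = (20.4 °C − -14.7 °C)/0.1281 = 274 W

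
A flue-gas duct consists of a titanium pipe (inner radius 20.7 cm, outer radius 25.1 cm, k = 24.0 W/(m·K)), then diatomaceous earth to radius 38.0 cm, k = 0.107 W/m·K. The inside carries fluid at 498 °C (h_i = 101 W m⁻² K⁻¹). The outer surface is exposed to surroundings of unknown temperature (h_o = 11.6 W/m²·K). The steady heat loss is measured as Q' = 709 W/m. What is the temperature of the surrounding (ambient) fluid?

T_out = 28.7 °C

Sum the resistances:
  R'_conv,in = 1/(2πr h) = 1/(2π·0.207·101) = 0.007613 m·K/W
  R'_titanium = ln(0.251/0.207)/(2πk) = 0.1927/(2π·24.0) = 0.001278 m·K/W
  R'_diatomaceous earth = ln(0.380/0.251)/(2πk) = 0.4147/(2π·0.107) = 0.6169 m·K/W
  R'_conv,out = 1/(2πr h) = 1/(2π·0.380·11.6) = 0.03611 m·K/W
ΣR = 0.6619 m·K/W
ΔT = Q'·ΣR = 709 × 0.6619 = 469.3 K
Heat flows outward, so T_out = T_in − ΔT = 498 − 469.3 = 28.7 °C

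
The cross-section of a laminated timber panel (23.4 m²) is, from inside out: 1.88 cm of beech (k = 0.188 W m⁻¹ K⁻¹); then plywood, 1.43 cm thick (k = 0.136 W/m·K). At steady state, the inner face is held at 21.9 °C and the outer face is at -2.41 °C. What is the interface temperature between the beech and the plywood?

T = 10.0 °C

Treat each layer as a resistance in series:
  R_beech = L/(kA) = 0.0188/(0.188·23.4) = 0.004274 K/W
  R_plywood = L/(kA) = 0.0143/(0.136·23.4) = 0.004493 K/W
ΣR = 0.004274 + 0.004493 = 0.008767 K/W
Q = ΔT/ΣR = (21.9 °C − -2.41 °C)/0.008767 = 2773 W
From the inner boundary to the beech/plywood interface, ΣR_partial = 0.004274 K/W.
T_interface = T_in − Q·ΣR_partial = 21.9 °C − (2773)(0.004274) = 10.0 °C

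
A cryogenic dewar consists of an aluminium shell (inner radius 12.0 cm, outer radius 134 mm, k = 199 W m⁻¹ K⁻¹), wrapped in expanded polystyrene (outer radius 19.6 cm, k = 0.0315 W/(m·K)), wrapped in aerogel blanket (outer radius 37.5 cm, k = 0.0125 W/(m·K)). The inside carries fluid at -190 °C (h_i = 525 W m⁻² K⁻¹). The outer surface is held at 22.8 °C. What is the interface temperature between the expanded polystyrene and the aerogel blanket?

Treat each layer as a resistance in series:
  R_conv,in = 1/(4πr²h) = 1/(4π·0.120²·525) = 0.01053 K/W
  R_aluminium = (1/0.120 − 1/0.134)/(4πk) = 0.8706/(4π·199) = 3.482×10^-4 K/W
  R_expanded polystyrene = (1/0.134 − 1/0.196)/(4πk) = 2.361/(4π·0.0315) = 5.964 K/W
  R_aerogel blanket = (1/0.196 − 1/0.375)/(4πk) = 2.435/(4π·0.0125) = 15.50 K/W
ΣR = 0.01053 + 3.482×10^-4 + 5.964 + 15.50 = 21.47 K/W
Q = ΔT/ΣR = (-190 °C − 22.8 °C)/21.47 = -9.912 W
From the inner boundary to the expanded polystyrene/aerogel blanket interface, ΣR_partial = 5.975 K/W.
T_interface = T_in − Q·ΣR_partial = -190 °C − (-9.912)(5.975) = -131 °C

T = -131 °C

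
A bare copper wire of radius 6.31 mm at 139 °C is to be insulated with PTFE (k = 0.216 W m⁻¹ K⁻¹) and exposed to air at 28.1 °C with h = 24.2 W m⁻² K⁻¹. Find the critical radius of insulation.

For a cylinder, r_cr = k_ins/h = 0.216/24.2 = 0.00893 m = 0.893 cm

r_cr = 0.893 cm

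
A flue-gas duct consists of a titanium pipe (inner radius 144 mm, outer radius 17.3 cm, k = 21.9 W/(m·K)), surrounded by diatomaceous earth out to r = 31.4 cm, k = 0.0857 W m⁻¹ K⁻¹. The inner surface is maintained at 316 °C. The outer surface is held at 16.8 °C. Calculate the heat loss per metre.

Q' = 270 W/m

Treat each layer as a resistance in series:
  R'_titanium = ln(0.173/0.144)/(2πk) = 0.1835/(2π·21.9) = 0.001333 m·K/W
  R'_diatomaceous earth = ln(0.314/0.173)/(2πk) = 0.5961/(2π·0.0857) = 1.107 m·K/W
ΣR = 0.001333 + 1.107 = 1.108 m·K/W
Q' = ΔT/ΣR = (316 °C − 16.8 °C)/1.108 = 270 W/m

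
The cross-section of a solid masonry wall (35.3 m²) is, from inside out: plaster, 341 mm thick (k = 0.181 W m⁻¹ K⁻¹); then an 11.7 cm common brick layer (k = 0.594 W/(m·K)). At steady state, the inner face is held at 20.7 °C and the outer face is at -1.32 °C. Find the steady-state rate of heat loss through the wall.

Resistance network (inner→outer):
  R_plaster = L/(kA) = 0.341/(0.181·35.3) = 0.05337 K/W
  R_common brick = L/(kA) = 0.117/(0.594·35.3) = 0.005580 K/W
ΣR = 0.05337 + 0.005580 = 0.05895 K/W
Q = ΔT/ΣR = (20.7 °C − -1.32 °C)/0.05895 = 374 W

Q = 374 W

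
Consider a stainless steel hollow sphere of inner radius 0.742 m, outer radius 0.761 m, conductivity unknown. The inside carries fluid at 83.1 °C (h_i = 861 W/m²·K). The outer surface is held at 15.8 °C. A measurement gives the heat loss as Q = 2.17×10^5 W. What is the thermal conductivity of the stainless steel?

ΣR = ΔT/Q = |83.1 − 15.8|/2.17×10^5 = 3.101×10^-4 K/W
Known resistances:
  R_conv,in = 1/(4πr²h) = 1/(4π·0.742²·861) = 1.679×10^-4 K/W
R_stainless steel = ΣR − ΣR_known = 3.101×10^-4 − 1.679×10^-4 = 1.422×10^-4 K/W
(1/r₁−1/r₂)/(4πk) = 1.422×10^-4 ⇒ k = 0.03365/(4π·1.422×10^-4) = 18.8 W/m·K

k = 18.8 W/m·K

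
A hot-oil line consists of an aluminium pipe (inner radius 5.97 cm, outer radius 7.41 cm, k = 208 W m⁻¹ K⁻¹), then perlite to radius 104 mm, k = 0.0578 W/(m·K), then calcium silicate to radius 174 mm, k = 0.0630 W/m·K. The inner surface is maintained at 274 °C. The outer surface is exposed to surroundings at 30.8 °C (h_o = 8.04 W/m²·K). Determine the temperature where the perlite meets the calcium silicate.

Series thermal resistances, inner to outer:
  R'_aluminium = ln(0.0741/0.0597)/(2πk) = 0.2161/(2π·208) = 1.653×10^-4 m·K/W
  R'_perlite = ln(0.104/0.0741)/(2πk) = 0.3390/(2π·0.0578) = 0.9334 m·K/W
  R'_calcium silicate = ln(0.174/0.104)/(2πk) = 0.5147/(2π·0.0630) = 1.300 m·K/W
  R'_conv,out = 1/(2πr h) = 1/(2π·0.174·8.04) = 0.1138 m·K/W
ΣR = 1.653×10^-4 + 0.9334 + 1.300 + 0.1138 = 2.347 m·K/W
Q' = ΔT/ΣR = (274 °C − 30.8 °C)/2.347 = 103.6 W/m
From the inner boundary to the perlite/calcium silicate interface, ΣR_partial = 0.9336 m·K/W.
T_interface = T_in − Q'·ΣR_partial = 274 °C − (103.6)(0.9336) = 177 °C

T = 177 °C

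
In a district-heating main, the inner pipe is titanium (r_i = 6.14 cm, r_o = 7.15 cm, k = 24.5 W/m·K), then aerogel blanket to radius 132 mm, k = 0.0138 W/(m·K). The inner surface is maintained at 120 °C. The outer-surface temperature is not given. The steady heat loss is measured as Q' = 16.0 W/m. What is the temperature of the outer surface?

T_out = 6.8 °C

Series resistances:
  R'_titanium = ln(0.0715/0.0614)/(2πk) = 0.1523/(2π·24.5) = 9.893×10^-4 m·K/W
  R'_aerogel blanket = ln(0.132/0.0715)/(2πk) = 0.6131/(2π·0.0138) = 7.071 m·K/W
ΣR = 7.072 m·K/W
ΔT = Q'·ΣR = 16.0 × 7.072 = 113.2 K
Heat flows outward, so T_out = T_in − ΔT = 120 − 113.2 = 6.8 °C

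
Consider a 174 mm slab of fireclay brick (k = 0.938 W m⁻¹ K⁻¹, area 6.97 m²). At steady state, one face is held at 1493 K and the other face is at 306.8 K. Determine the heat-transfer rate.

Q = 44600 W

Q = kA·ΔT/L = 0.938 × 6.97 × |1493 K − 306.8 K| / 0.174 = 44600 W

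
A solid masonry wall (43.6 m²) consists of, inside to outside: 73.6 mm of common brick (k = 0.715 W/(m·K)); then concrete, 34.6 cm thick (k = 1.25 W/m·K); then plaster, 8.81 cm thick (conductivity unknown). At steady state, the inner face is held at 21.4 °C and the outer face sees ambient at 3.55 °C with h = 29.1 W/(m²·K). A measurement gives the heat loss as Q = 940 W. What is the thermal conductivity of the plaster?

ΣR = ΔT/Q = |21.4 − 3.55|/940 = 0.01899 K/W
Known resistances:
  R_common brick = L/(kA) = 0.0736/(0.715·43.6) = 0.002361 K/W
  R_concrete = L/(kA) = 0.346/(1.25·43.6) = 0.006349 K/W
  R_conv,out = 1/(hA) = 1/(29.1·43.6) = 7.882×10^-4 K/W
R_plaster = ΣR − ΣR_known = 0.01899 − 0.009498 = 0.009492 K/W
L/(kA) = 0.009492 ⇒ k = 0.0881/(0.009492·43.6) = 0.213 W/m·K

k = 0.213 W/m·K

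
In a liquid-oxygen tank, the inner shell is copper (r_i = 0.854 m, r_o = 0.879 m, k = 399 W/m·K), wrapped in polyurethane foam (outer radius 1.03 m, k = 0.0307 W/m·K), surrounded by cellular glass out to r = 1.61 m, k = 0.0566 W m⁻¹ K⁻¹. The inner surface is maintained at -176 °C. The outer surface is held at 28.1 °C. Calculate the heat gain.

Resistance network (inner→outer):
  R_copper = (1/0.854 − 1/0.879)/(4πk) = 0.03330/(4π·399) = 6.642×10^-6 K/W
  R_polyurethane foam = (1/0.879 − 1/1.03)/(4πk) = 0.1668/(4π·0.0307) = 0.4323 K/W
  R_cellular glass = (1/1.03 − 1/1.61)/(4πk) = 0.3498/(4π·0.0566) = 0.4917 K/W
ΣR = 6.642×10^-6 + 0.4323 + 0.4917 = 0.9240 K/W
Q = ΔT/ΣR = (-176 °C − 28.1 °C)/0.9240 = -221 W
(Negative Q ⇒ heat flows inward; heat gain = 221 W.)

Q = 221 W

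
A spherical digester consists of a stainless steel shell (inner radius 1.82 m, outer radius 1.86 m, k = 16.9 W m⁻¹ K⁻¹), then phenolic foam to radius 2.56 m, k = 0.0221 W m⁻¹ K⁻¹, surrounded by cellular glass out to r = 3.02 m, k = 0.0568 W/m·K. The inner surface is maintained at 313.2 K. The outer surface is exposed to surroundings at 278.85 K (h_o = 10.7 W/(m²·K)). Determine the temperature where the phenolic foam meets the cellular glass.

T = 283.6 K

Resistance network (inner→outer):
  R_stainless steel = (1/1.82 − 1/1.86)/(4πk) = 0.01182/(4π·16.9) = 5.564×10^-5 K/W
  R_phenolic foam = (1/1.86 − 1/2.56)/(4πk) = 0.1470/(4π·0.0221) = 0.5294 K/W
  R_cellular glass = (1/2.56 − 1/3.02)/(4πk) = 0.05950/(4π·0.0568) = 0.08336 K/W
  R_conv,out = 1/(4πr²h) = 1/(4π·3.02²·10.7) = 8.154×10^-4 K/W
ΣR = 5.564×10^-5 + 0.5294 + 0.08336 + 8.154×10^-4 = 0.6136 K/W
Q = ΔT/ΣR = (313.2 K − 278.85 K)/0.6136 = 55.98 W
From the inner boundary to the phenolic foam/cellular glass interface, ΣR_partial = 0.5295 K/W.
T_interface = T_in − Q·ΣR_partial = 313.2 K − (55.98)(0.5295) = 283.6 K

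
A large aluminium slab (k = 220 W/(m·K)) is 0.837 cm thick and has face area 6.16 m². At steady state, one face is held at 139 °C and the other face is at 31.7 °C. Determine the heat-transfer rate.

Q = kA·ΔT/L = 220 × 6.16 × |139 °C − 31.7 °C| / 0.00837 = 1.74×10^7 W

Q = 17400 kW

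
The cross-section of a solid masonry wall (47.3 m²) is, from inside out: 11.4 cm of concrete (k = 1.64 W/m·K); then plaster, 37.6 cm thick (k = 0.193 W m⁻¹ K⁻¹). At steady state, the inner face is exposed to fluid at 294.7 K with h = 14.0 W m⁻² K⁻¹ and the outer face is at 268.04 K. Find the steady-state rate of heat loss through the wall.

Q = 604 W

Treat each layer as a resistance in series:
  R_conv,in = 1/(hA) = 1/(14.0·47.3) = 0.001510 K/W
  R_concrete = L/(kA) = 0.114/(1.64·47.3) = 0.001470 K/W
  R_plaster = L/(kA) = 0.376/(0.193·47.3) = 0.04119 K/W
ΣR = 0.001510 + 0.001470 + 0.04119 = 0.04417 K/W
Q = ΔT/ΣR = (294.7 K − 268.04 K)/0.04417 = 604 W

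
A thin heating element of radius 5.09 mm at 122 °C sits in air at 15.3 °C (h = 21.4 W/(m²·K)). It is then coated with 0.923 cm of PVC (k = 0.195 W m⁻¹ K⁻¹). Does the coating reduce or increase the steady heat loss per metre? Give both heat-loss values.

increases: 73.0 → 78.2 W/m

Critical radius for a cylinder: r_cr = k/h = 0.00911 m = 0.911 cm.
Outer radius after coating: r₂ = 0.00509 + 0.00923 = 0.01432 m.
r₁ < r_cr < r₂: heat loss rises to a maximum at r_cr then falls. Whether the coating helps depends on whether Q(r₂) has dropped back below Q(r₁).
Bare: R = 1/(2πr₁h) = 1.461 m·K/W; Q = 106.7/1.461 = 73.0 W/m.
Coated: R = R_cond + R_conv = 1.364 m·K/W; Q = 106.7/1.364 = 78.2 W/m.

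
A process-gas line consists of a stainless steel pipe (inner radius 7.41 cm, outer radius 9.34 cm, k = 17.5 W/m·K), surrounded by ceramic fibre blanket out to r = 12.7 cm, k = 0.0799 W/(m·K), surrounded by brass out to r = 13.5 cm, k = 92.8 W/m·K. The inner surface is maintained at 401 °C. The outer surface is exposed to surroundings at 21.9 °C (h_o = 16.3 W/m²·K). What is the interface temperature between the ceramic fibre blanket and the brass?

T = 61.9 °C

Treat each layer as a resistance in series:
  R'_stainless steel = ln(0.0934/0.0741)/(2πk) = 0.2315/(2π·17.5) = 0.002105 m·K/W
  R'_ceramic fibre blanket = ln(0.127/0.0934)/(2πk) = 0.3073/(2π·0.0799) = 0.6121 m·K/W
  R'_brass = ln(0.135/0.127)/(2πk) = 0.06109/(2π·92.8) = 1.048×10^-4 m·K/W
  R'_conv,out = 1/(2πr h) = 1/(2π·0.135·16.3) = 0.07233 m·K/W
ΣR = 0.002105 + 0.6121 + 1.048×10^-4 + 0.07233 = 0.6866 m·K/W
Q' = ΔT/ΣR = (401 °C − 21.9 °C)/0.6866 = 552.1 W/m
From the inner boundary to the ceramic fibre blanket/brass interface, ΣR_partial = 0.6142 m·K/W.
T_interface = T_in − Q'·ΣR_partial = 401 °C − (552.1)(0.6142) = 61.9 °C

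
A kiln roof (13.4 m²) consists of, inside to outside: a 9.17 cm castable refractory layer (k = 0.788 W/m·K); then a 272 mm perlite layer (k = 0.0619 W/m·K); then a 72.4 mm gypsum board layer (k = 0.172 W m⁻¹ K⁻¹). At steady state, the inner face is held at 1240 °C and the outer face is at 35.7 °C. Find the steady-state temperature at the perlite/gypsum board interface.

T = 138 °C

Series thermal resistances, inner to outer:
  R_castable refractory = L/(kA) = 0.0917/(0.788·13.4) = 0.008684 K/W
  R_perlite = L/(kA) = 0.272/(0.0619·13.4) = 0.3279 K/W
  R_gypsum board = L/(kA) = 0.0724/(0.172·13.4) = 0.03141 K/W
ΣR = 0.008684 + 0.3279 + 0.03141 = 0.3680 K/W
Q = ΔT/ΣR = (1240 °C − 35.7 °C)/0.3680 = 3273 W
From the inner boundary to the perlite/gypsum board interface, ΣR_partial = 0.3366 K/W.
T_interface = T_in − Q·ΣR_partial = 1240 °C − (3273)(0.3366) = 138 °C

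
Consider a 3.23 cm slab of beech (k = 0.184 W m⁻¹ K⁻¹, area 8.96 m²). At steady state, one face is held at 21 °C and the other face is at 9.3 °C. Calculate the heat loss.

Q = kA·ΔT/L = 0.184 × 8.96 × |21 °C − 9.3 °C| / 0.0323 = 597 W

Q = 597 W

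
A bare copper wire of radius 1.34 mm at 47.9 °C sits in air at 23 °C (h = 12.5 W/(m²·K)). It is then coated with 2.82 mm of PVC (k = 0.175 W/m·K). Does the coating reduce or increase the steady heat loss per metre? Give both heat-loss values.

increases: 2.62 → 6.09 W/m

Critical radius for a cylinder: r_cr = k/h = 0.0140 m = 1.40 cm.
Outer radius after coating: r₂ = 0.00134 + 0.00282 = 0.00416 m.
Since r₁ < r_cr and r₂ ≤ r_cr, the coating moves toward the maximum at r_cr — heat loss rises.
Bare: R = 1/(2πr₁h) = 9.502 m·K/W; Q = 24.9/9.502 = 2.62 W/m.
Coated: R = R_cond + R_conv = 4.091 m·K/W; Q = 24.9/4.091 = 6.09 W/m.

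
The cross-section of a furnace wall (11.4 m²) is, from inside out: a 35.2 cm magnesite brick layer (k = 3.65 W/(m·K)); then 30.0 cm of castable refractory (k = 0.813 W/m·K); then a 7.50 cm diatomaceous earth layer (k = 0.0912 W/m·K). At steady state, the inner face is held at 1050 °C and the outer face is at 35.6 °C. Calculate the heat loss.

Series thermal resistances, inner to outer:
  R_magnesite brick = L/(kA) = 0.352/(3.65·11.4) = 0.008460 K/W
  R_castable refractory = L/(kA) = 0.300/(0.813·11.4) = 0.03237 K/W
  R_diatomaceous earth = L/(kA) = 0.0750/(0.0912·11.4) = 0.07214 K/W
ΣR = 0.008460 + 0.03237 + 0.07214 = 0.1130 K/W
Q = ΔT/ΣR = (1050 °C − 35.6 °C)/0.1130 = 8980 W

Q = 8.98 kW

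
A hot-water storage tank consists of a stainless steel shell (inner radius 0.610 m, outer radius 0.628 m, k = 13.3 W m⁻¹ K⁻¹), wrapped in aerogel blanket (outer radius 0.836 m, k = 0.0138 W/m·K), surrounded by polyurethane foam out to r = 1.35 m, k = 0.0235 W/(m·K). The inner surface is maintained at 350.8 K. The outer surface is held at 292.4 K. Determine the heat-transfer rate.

Q = 15.3 W

Resistance network (inner→outer):
  R_stainless steel = (1/0.610 − 1/0.628)/(4πk) = 0.04699/(4π·13.3) = 2.811×10^-4 K/W
  R_aerogel blanket = (1/0.628 − 1/0.836)/(4πk) = 0.3962/(4π·0.0138) = 2.285 K/W
  R_polyurethane foam = (1/0.836 − 1/1.35)/(4πk) = 0.4554/(4π·0.0235) = 1.542 K/W
ΣR = 2.811×10^-4 + 2.285 + 1.542 = 3.827 K/W
Q = ΔT/ΣR = (350.8 K − 292.4 K)/3.827 = 15.3 W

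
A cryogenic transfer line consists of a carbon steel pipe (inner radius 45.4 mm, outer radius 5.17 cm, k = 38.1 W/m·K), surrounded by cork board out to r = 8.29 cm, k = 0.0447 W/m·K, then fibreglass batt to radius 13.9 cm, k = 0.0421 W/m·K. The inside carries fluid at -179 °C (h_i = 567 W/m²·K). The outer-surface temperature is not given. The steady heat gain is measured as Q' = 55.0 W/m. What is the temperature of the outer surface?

Sum the resistances:
  R'_conv,in = 1/(2πr h) = 1/(2π·0.0454·567) = 0.006183 m·K/W
  R'_carbon steel = ln(0.0517/0.0454)/(2πk) = 0.1299/(2π·38.1) = 5.428×10^-4 m·K/W
  R'_cork board = ln(0.0829/0.0517)/(2πk) = 0.4722/(2π·0.0447) = 1.681 m·K/W
  R'_fibreglass batt = ln(0.139/0.0829)/(2πk) = 0.5168/(2π·0.0421) = 1.954 m·K/W
ΣR = 3.642 m·K/W
ΔT = Q'·ΣR = 55.0 × 3.642 = 200.3 K
Heat flows inward, so T_out = T_in + ΔT = -179 + 200.3 = 21.3 °C

T_out = 21.3 °C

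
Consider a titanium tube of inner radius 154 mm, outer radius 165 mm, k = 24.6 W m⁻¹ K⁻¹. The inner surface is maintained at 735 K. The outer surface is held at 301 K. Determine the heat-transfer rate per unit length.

Q' = 972 kW/m

Q' = 2πk·ΔT/ln(r₂/r₁) = 2π × 24.6 × 434 / ln(0.165/0.154) = 9.72×10^5 W/m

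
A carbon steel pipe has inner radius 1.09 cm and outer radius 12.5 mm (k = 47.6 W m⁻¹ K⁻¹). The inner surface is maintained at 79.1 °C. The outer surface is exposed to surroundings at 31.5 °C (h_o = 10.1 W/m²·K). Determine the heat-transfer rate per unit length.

Resistance network (inner→outer):
  R'_carbon steel = ln(0.0125/0.0109)/(2πk) = 0.1370/(2π·47.6) = 4.580×10^-4 m·K/W
  R'_conv,out = 1/(2πr h) = 1/(2π·0.0125·10.1) = 1.261 m·K/W
ΣR = 4.580×10^-4 + 1.261 = 1.261 m·K/W
Q' = ΔT/ΣR = (79.1 °C − 31.5 °C)/1.261 = 37.7 W/m

Q' = 37.7 W/m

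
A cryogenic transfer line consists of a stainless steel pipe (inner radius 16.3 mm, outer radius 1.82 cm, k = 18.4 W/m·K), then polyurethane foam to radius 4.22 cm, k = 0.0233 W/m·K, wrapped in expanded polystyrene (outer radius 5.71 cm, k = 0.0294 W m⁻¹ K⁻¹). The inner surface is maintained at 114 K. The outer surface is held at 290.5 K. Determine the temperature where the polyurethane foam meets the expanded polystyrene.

Treat each layer as a resistance in series:
  R'_stainless steel = ln(0.0182/0.0163)/(2πk) = 0.1103/(2π·18.4) = 9.537×10^-4 m·K/W
  R'_polyurethane foam = ln(0.0422/0.0182)/(2πk) = 0.8410/(2π·0.0233) = 5.745 m·K/W
  R'_expanded polystyrene = ln(0.0571/0.0422)/(2πk) = 0.3024/(2π·0.0294) = 1.637 m·K/W
ΣR = 9.537×10^-4 + 5.745 + 1.637 = 7.383 m·K/W
Q' = ΔT/ΣR = (114 K − 290.5 K)/7.383 = -23.91 W/m
From the inner boundary to the polyurethane foam/expanded polystyrene interface, ΣR_partial = 5.746 m·K/W.
T_interface = T_in − Q'·ΣR_partial = 114 K − (-23.91)(5.746) = 251.4 K

T = 251.4 K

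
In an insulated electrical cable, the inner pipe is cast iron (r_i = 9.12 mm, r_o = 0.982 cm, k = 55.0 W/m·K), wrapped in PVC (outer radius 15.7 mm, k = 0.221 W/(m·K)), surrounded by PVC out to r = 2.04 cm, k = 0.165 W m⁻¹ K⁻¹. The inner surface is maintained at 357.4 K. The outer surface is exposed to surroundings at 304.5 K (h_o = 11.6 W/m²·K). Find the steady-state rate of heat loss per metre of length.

Series thermal resistances, inner to outer:
  R'_cast iron = ln(0.00982/0.00912)/(2πk) = 0.07395/(2π·55.0) = 2.140×10^-4 m·K/W
  R'_PVC = ln(0.0157/0.00982)/(2πk) = 0.4692/(2π·0.221) = 0.3379 m·K/W
  R'_PVC = ln(0.0204/0.0157)/(2πk) = 0.2619/(2π·0.165) = 0.2526 m·K/W
  R'_conv,out = 1/(2πr h) = 1/(2π·0.0204·11.6) = 0.6726 m·K/W
ΣR = 2.140×10^-4 + 0.3379 + 0.2526 + 0.6726 = 1.263 m·K/W
Q' = ΔT/ΣR = (357.4 K − 304.5 K)/1.263 = 41.9 W/m

Q' = 41.9 W/m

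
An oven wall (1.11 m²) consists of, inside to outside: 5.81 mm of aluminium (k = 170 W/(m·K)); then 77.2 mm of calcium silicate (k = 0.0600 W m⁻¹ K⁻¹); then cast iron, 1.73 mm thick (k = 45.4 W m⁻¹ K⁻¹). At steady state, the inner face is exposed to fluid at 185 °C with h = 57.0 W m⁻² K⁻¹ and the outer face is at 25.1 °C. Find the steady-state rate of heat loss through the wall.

Treat each layer as a resistance in series:
  R_conv,in = 1/(hA) = 1/(57.0·1.11) = 0.01581 K/W
  R_aluminium = L/(kA) = 0.00581/(170·1.11) = 3.079×10^-5 K/W
  R_calcium silicate = L/(kA) = 0.0772/(0.0600·1.11) = 1.159 K/W
  R_cast iron = L/(kA) = 0.00173/(45.4·1.11) = 3.433×10^-5 K/W
ΣR = 0.01581 + 3.079×10^-5 + 1.159 + 3.433×10^-5 = 1.175 K/W
Q = ΔT/ΣR = (185 °C − 25.1 °C)/1.175 = 136 W

Q = 136 W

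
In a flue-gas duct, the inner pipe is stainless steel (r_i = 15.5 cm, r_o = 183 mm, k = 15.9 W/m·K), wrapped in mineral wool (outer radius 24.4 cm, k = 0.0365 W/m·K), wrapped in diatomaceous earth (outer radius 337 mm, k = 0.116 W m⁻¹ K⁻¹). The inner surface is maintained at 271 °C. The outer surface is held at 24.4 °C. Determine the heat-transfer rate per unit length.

Q' = 145 W/m

Resistance network (inner→outer):
  R'_stainless steel = ln(0.183/0.155)/(2πk) = 0.1661/(2π·15.9) = 0.001662 m·K/W
  R'_mineral wool = ln(0.244/0.183)/(2πk) = 0.2877/(2π·0.0365) = 1.254 m·K/W
  R'_diatomaceous earth = ln(0.337/0.244)/(2πk) = 0.3229/(2π·0.116) = 0.4430 m·K/W
ΣR = 0.001662 + 1.254 + 0.4430 = 1.699 m·K/W
Q' = ΔT/ΣR = (271 °C − 24.4 °C)/1.699 = 145 W/m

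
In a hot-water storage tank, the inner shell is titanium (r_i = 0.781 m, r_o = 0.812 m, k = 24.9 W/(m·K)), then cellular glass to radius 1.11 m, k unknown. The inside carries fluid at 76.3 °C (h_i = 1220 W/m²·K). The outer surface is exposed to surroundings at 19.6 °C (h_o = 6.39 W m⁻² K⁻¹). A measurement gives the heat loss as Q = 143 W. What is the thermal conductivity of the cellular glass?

k = 0.0681 W/m·K

ΣR = ΔT/Q = |76.3 − 19.6|/143 = 0.3965 K/W
Known resistances:
  R_conv,in = 1/(4πr²h) = 1/(4π·0.781²·1220) = 1.069×10^-4 K/W
  R_titanium = (1/0.781 − 1/0.812)/(4πk) = 0.04888/(4π·24.9) = 1.562×10^-4 K/W
  R_conv,out = 1/(4πr²h) = 1/(4π·1.11²·6.39) = 0.01011 K/W
R_cellular glass = ΣR − ΣR_known = 0.3965 − 0.01037 = 0.3861 K/W
(1/r₁−1/r₂)/(4πk) = 0.3861 ⇒ k = 0.3306/(4π·0.3861) = 0.0681 W/m·K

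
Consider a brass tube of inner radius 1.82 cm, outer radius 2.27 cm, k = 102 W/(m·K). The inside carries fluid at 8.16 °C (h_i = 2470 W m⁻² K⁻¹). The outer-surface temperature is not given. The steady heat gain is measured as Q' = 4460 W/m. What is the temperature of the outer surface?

T_out = 25.5 °C

Sum the resistances:
  R'_conv,in = 1/(2πr h) = 1/(2π·0.0182·2470) = 0.003540 m·K/W
  R'_brass = ln(0.0227/0.0182)/(2πk) = 0.2209/(2π·102) = 3.447×10^-4 m·K/W
ΣR = 0.003885 m·K/W
ΔT = Q'·ΣR = 4460 × 0.003885 = 17.33 K
Heat flows inward, so T_out = T_in + ΔT = 8.16 + 17.33 = 25.5 °C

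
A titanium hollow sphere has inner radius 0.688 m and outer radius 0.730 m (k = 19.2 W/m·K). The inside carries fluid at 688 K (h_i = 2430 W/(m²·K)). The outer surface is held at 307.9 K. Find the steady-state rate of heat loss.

Resistance network (inner→outer):
  R_conv,in = 1/(4πr²h) = 1/(4π·0.688²·2430) = 6.918×10^-5 K/W
  R_titanium = (1/0.688 − 1/0.730)/(4πk) = 0.08363/(4π·19.2) = 3.466×10^-4 K/W
ΣR = 6.918×10^-5 + 3.466×10^-4 = 4.158×10^-4 K/W
Q = ΔT/ΣR = (688 K − 307.9 K)/4.158×10^-4 = 9.14×10^5 W

Q = 914 kW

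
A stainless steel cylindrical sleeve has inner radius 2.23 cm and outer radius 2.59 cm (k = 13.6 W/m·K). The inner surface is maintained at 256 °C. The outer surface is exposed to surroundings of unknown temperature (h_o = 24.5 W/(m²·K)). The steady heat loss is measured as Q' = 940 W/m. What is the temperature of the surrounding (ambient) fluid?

T_out = 18.6 °C

Sum the resistances:
  R'_stainless steel = ln(0.0259/0.0223)/(2πk) = 0.1497/(2π·13.6) = 0.001751 m·K/W
  R'_conv,out = 1/(2πr h) = 1/(2π·0.0259·24.5) = 0.2508 m·K/W
ΣR = 0.2526 m·K/W
ΔT = Q'·ΣR = 940 × 0.2526 = 237.4 K
Heat flows outward, so T_out = T_in − ΔT = 256 − 237.4 = 18.6 °C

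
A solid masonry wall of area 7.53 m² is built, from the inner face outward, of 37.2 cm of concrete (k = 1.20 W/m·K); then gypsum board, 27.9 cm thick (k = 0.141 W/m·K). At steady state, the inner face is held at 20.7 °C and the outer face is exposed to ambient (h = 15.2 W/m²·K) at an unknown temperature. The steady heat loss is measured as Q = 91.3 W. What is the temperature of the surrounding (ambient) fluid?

Series resistances:
  R_concrete = L/(kA) = 0.372/(1.20·7.53) = 0.04117 K/W
  R_gypsum board = L/(kA) = 0.279/(0.141·7.53) = 0.2628 K/W
  R_conv,out = 1/(hA) = 1/(15.2·7.53) = 0.008737 K/W
ΣR = 0.3127 K/W
ΔT = Q·ΣR = 91.3 × 0.3127 = 28.55 K
Heat flows outward, so T_out = T_in − ΔT = 20.7 − 28.55 = -7.85 °C

T_out = -7.85 °C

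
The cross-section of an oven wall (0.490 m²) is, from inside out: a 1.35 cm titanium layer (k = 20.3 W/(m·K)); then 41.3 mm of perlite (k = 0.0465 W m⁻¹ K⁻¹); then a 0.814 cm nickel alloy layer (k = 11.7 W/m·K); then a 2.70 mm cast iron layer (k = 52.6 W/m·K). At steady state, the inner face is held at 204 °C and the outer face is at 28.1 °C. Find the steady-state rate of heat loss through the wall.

Treat each layer as a resistance in series:
  R_titanium = L/(kA) = 0.0135/(20.3·0.490) = 0.001357 K/W
  R_perlite = L/(kA) = 0.0413/(0.0465·0.490) = 1.813 K/W
  R_nickel alloy = L/(kA) = 0.00814/(11.7·0.490) = 0.001420 K/W
  R_cast iron = L/(kA) = 0.00270/(52.6·0.490) = 1.048×10^-4 K/W
ΣR = 0.001357 + 1.813 + 0.001420 + 1.048×10^-4 = 1.816 K/W
Q = ΔT/ΣR = (204 °C − 28.1 °C)/1.816 = 96.9 W

Q = 96.9 W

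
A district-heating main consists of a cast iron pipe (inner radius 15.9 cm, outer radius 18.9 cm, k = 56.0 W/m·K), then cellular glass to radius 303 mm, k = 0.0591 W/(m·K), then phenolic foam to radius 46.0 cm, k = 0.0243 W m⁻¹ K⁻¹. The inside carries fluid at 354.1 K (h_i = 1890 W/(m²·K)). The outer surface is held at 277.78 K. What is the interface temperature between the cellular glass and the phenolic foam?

T = 329.9 K

Series thermal resistances, inner to outer:
  R'_conv,in = 1/(2πr h) = 1/(2π·0.159·1890) = 5.296×10^-4 m·K/W
  R'_cast iron = ln(0.189/0.159)/(2πk) = 0.1728/(2π·56.0) = 4.912×10^-4 m·K/W
  R'_cellular glass = ln(0.303/0.189)/(2πk) = 0.4720/(2π·0.0591) = 1.271 m·K/W
  R'_phenolic foam = ln(0.460/0.303)/(2πk) = 0.4175/(2π·0.0243) = 2.734 m·K/W
ΣR = 5.296×10^-4 + 4.912×10^-4 + 1.271 + 2.734 = 4.006 m·K/W
Q' = ΔT/ΣR = (354.1 K − 277.78 K)/4.006 = 19.05 W/m
From the inner boundary to the cellular glass/phenolic foam interface, ΣR_partial = 1.272 m·K/W.
T_interface = T_in − Q'·ΣR_partial = 354.1 K − (19.05)(1.272) = 329.9 K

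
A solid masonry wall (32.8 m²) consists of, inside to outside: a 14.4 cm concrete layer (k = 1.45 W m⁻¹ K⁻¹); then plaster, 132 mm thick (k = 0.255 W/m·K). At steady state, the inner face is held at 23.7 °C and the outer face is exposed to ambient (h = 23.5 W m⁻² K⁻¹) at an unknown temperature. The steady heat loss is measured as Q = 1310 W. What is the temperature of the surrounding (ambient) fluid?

Sum the resistances:
  R_concrete = L/(kA) = 0.144/(1.45·32.8) = 0.003028 K/W
  R_plaster = L/(kA) = 0.132/(0.255·32.8) = 0.01578 K/W
  R_conv,out = 1/(hA) = 1/(23.5·32.8) = 0.001297 K/W
ΣR = 0.02011 K/W
ΔT = Q·ΣR = 1310 × 0.02011 = 26.34 K
Heat flows outward, so T_out = T_in − ΔT = 23.7 − 26.34 = -2.64 °C

T_out = -2.64 °C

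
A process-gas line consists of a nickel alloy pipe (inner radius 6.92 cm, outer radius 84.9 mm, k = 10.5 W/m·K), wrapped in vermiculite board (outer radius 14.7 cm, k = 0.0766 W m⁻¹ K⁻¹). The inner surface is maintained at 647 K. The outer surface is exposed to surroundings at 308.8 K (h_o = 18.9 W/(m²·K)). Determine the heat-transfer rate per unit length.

Resistance network (inner→outer):
  R'_nickel alloy = ln(0.0849/0.0692)/(2πk) = 0.2045/(2π·10.5) = 0.003099 m·K/W
  R'_vermiculite board = ln(0.147/0.0849)/(2πk) = 0.5490/(2π·0.0766) = 1.141 m·K/W
  R'_conv,out = 1/(2πr h) = 1/(2π·0.147·18.9) = 0.05729 m·K/W
ΣR = 0.003099 + 1.141 + 0.05729 = 1.201 m·K/W
Q' = ΔT/ΣR = (647 K − 308.8 K)/1.201 = 282 W/m

Q' = 282 W/m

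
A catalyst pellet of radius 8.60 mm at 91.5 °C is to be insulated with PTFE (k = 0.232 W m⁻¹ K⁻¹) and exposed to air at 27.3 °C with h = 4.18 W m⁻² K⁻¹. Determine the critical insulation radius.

For a sphere, r_cr = 2k_ins/h = 2·0.232/4.18 = 0.111 m = 11.1 cm

r_cr = 11.1 cm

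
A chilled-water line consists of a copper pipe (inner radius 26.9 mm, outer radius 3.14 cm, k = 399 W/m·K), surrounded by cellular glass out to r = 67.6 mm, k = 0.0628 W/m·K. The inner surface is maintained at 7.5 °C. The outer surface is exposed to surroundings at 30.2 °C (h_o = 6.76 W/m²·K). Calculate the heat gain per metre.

Series thermal resistances, inner to outer:
  R'_copper = ln(0.0314/0.0269)/(2πk) = 0.1547/(2π·399) = 6.170×10^-5 m·K/W
  R'_cellular glass = ln(0.0676/0.0314)/(2πk) = 0.7668/(2π·0.0628) = 1.943 m·K/W
  R'_conv,out = 1/(2πr h) = 1/(2π·0.0676·6.76) = 0.3483 m·K/W
ΣR = 6.170×10^-5 + 1.943 + 0.3483 = 2.291 m·K/W
Q' = ΔT/ΣR = (7.5 °C − 30.2 °C)/2.291 = -9.91 W/m
(Negative Q' ⇒ heat flows inward; heat gain = 9.91 W/m.)

Q' = 9.91 W/m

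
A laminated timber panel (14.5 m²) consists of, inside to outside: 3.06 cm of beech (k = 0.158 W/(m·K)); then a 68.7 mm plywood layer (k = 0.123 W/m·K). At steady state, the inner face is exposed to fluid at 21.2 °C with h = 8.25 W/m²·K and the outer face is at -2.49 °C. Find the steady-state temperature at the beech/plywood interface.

T = 12.7 °C

Series thermal resistances, inner to outer:
  R_conv,in = 1/(hA) = 1/(8.25·14.5) = 0.008359 K/W
  R_beech = L/(kA) = 0.0306/(0.158·14.5) = 0.01336 K/W
  R_plywood = L/(kA) = 0.0687/(0.123·14.5) = 0.03852 K/W
ΣR = 0.008359 + 0.01336 + 0.03852 = 0.06024 K/W
Q = ΔT/ΣR = (21.2 °C − -2.49 °C)/0.06024 = 393.3 W
From the inner boundary to the beech/plywood interface, ΣR_partial = 0.02172 K/W.
T_interface = T_in − Q·ΣR_partial = 21.2 °C − (393.3)(0.02172) = 12.7 °C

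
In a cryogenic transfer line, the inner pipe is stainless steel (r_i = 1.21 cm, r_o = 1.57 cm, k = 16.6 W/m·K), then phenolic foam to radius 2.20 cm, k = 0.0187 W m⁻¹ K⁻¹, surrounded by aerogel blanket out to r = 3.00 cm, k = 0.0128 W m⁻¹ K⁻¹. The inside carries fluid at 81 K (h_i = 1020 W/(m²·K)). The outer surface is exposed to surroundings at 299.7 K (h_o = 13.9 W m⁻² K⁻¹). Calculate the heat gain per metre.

Q' = 30.7 W/m

Treat each layer as a resistance in series:
  R'_conv,in = 1/(2πr h) = 1/(2π·0.0121·1020) = 0.01290 m·K/W
  R'_stainless steel = ln(0.0157/0.0121)/(2πk) = 0.2605/(2π·16.6) = 0.002497 m·K/W
  R'_phenolic foam = ln(0.0220/0.0157)/(2πk) = 0.3374/(2π·0.0187) = 2.871 m·K/W
  R'_aerogel blanket = ln(0.0300/0.0220)/(2πk) = 0.3102/(2π·0.0128) = 3.856 m·K/W
  R'_conv,out = 1/(2πr h) = 1/(2π·0.0300·13.9) = 0.3817 m·K/W
ΣR = 0.01290 + 0.002497 + 2.871 + 3.856 + 0.3817 = 7.124 m·K/W
Q' = ΔT/ΣR = (81 K − 299.7 K)/7.124 = -30.7 W/m
(Negative Q' ⇒ heat flows inward; heat gain = 30.7 W/m.)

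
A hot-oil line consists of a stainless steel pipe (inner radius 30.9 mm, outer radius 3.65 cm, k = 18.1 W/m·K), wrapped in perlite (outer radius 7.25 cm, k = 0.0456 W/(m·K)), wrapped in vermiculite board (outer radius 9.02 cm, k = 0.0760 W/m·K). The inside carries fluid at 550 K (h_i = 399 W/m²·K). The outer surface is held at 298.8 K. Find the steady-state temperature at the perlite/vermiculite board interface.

T = 338.9 K

Series thermal resistances, inner to outer:
  R'_conv,in = 1/(2πr h) = 1/(2π·0.0309·399) = 0.01291 m·K/W
  R'_stainless steel = ln(0.0365/0.0309)/(2πk) = 0.1666/(2π·18.1) = 0.001465 m·K/W
  R'_perlite = ln(0.0725/0.0365)/(2πk) = 0.6863/(2π·0.0456) = 2.395 m·K/W
  R'_vermiculite board = ln(0.0902/0.0725)/(2πk) = 0.2184/(2π·0.0760) = 0.4575 m·K/W
ΣR = 0.01291 + 0.001465 + 2.395 + 0.4575 = 2.867 m·K/W
Q' = ΔT/ΣR = (550 K − 298.8 K)/2.867 = 87.62 W/m
From the inner boundary to the perlite/vermiculite board interface, ΣR_partial = 2.409 m·K/W.
T_interface = T_in − Q'·ΣR_partial = 550 K − (87.62)(2.409) = 338.9 K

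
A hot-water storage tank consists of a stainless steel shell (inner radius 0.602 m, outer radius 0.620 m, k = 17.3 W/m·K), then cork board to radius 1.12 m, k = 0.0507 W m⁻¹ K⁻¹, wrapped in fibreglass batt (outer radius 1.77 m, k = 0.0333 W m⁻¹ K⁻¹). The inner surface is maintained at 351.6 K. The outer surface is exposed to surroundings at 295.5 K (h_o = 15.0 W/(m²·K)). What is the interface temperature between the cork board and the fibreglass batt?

T = 318.5 K

Series thermal resistances, inner to outer:
  R_stainless steel = (1/0.602 − 1/0.620)/(4πk) = 0.04823/(4π·17.3) = 2.218×10^-4 K/W
  R_cork board = (1/0.620 − 1/1.12)/(4πk) = 0.7200/(4π·0.0507) = 1.130 K/W
  R_fibreglass batt = (1/1.12 − 1/1.77)/(4πk) = 0.3279/(4π·0.0333) = 0.7836 K/W
  R_conv,out = 1/(4πr²h) = 1/(4π·1.77²·15.0) = 0.001693 K/W
ΣR = 2.218×10^-4 + 1.130 + 0.7836 + 0.001693 = 1.916 K/W
Q = ΔT/ΣR = (351.6 K − 295.5 K)/1.916 = 29.28 W
From the inner boundary to the cork board/fibreglass batt interface, ΣR_partial = 1.130 K/W.
T_interface = T_in − Q·ΣR_partial = 351.6 K − (29.28)(1.130) = 318.5 K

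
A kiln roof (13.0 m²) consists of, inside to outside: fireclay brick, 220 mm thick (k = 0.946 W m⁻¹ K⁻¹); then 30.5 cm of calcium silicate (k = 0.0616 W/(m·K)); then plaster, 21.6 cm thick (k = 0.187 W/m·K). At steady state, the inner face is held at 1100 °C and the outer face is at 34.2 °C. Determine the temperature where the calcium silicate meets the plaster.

Treat each layer as a resistance in series:
  R_fireclay brick = L/(kA) = 0.220/(0.946·13.0) = 0.01789 K/W
  R_calcium silicate = L/(kA) = 0.305/(0.0616·13.0) = 0.3809 K/W
  R_plaster = L/(kA) = 0.216/(0.187·13.0) = 0.08885 K/W
ΣR = 0.01789 + 0.3809 + 0.08885 = 0.4876 K/W
Q = ΔT/ΣR = (1100 °C − 34.2 °C)/0.4876 = 2186 W
From the inner boundary to the calcium silicate/plaster interface, ΣR_partial = 0.3988 K/W.
T_interface = T_in − Q·ΣR_partial = 1100 °C − (2186)(0.3988) = 228 °C

T = 228 °C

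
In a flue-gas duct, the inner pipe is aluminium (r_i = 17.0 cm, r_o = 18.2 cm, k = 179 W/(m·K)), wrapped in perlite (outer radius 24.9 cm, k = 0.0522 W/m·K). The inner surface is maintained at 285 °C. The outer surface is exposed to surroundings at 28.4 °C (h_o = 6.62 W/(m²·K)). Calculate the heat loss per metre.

Q' = 244 W/m

Resistance network (inner→outer):
  R'_aluminium = ln(0.182/0.170)/(2πk) = 0.06821/(2π·179) = 6.065×10^-5 m·K/W
  R'_perlite = ln(0.249/0.182)/(2πk) = 0.3134/(2π·0.0522) = 0.9557 m·K/W
  R'_conv,out = 1/(2πr h) = 1/(2π·0.249·6.62) = 0.09655 m·K/W
ΣR = 6.065×10^-5 + 0.9557 + 0.09655 = 1.052 m·K/W
Q' = ΔT/ΣR = (285 °C − 28.4 °C)/1.052 = 244 W/m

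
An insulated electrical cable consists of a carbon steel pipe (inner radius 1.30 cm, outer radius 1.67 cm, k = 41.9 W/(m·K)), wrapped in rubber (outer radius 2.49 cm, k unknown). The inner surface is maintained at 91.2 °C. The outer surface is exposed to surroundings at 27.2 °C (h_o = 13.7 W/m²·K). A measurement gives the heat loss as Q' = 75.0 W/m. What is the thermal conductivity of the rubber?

ΣR = ΔT/Q' = |91.2 − 27.2|/75.0 = 0.8533 m·K/W
Known resistances:
  R'_carbon steel = ln(0.0167/0.0130)/(2πk) = 0.2505/(2π·41.9) = 9.514×10^-4 m·K/W
  R'_conv,out = 1/(2πr h) = 1/(2π·0.0249·13.7) = 0.4666 m·K/W
R_rubber = ΣR − ΣR_known = 0.8533 − 0.4676 = 0.3857 m·K/W
ln(r₂/r₁)/(2πk) = 0.3857 ⇒ k = 0.3995/(2π·0.3857) = 0.165 W/m·K

k = 0.165 W/m·K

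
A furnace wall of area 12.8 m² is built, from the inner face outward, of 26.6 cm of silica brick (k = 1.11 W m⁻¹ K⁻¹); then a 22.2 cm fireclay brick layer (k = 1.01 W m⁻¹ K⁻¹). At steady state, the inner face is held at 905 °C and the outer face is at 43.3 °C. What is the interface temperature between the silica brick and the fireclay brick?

Series thermal resistances, inner to outer:
  R_silica brick = L/(kA) = 0.266/(1.11·12.8) = 0.01872 K/W
  R_fireclay brick = L/(kA) = 0.222/(1.01·12.8) = 0.01717 K/W
ΣR = 0.01872 + 0.01717 = 0.03589 K/W
Q = ΔT/ΣR = (905 °C − 43.3 °C)/0.03589 = 24010 W
From the inner boundary to the silica brick/fireclay brick interface, ΣR_partial = 0.01872 K/W.
T_interface = T_in − Q·ΣR_partial = 905 °C − (24010)(0.01872) = 456 °C

T = 456 °C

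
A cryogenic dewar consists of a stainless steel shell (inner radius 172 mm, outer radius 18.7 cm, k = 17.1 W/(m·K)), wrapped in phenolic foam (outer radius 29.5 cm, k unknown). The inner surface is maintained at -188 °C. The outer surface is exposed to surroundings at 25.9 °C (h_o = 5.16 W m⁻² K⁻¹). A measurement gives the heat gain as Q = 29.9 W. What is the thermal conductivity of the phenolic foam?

ΣR = ΔT/Q = |-188 − 25.9|/29.9 = 7.154 K/W
Known resistances:
  R_stainless steel = (1/0.172 − 1/0.187)/(4πk) = 0.4664/(4π·17.1) = 0.002170 K/W
  R_conv,out = 1/(4πr²h) = 1/(4π·0.295²·5.16) = 0.1772 K/W
R_phenolic foam = ΣR − ΣR_known = 7.154 − 0.1794 = 6.975 K/W
(1/r₁−1/r₂)/(4πk) = 6.975 ⇒ k = 1.958/(4π·6.975) = 0.0223 W/m·K

k = 0.0223 W/m·K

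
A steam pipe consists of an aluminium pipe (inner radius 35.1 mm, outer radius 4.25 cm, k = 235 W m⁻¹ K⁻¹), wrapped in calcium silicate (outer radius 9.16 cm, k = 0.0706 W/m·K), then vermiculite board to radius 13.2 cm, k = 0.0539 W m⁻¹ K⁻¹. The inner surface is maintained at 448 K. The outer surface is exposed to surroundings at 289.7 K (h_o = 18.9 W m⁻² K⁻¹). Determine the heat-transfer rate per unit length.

Q' = 55.1 W/m

Resistance network (inner→outer):
  R'_aluminium = ln(0.0425/0.0351)/(2πk) = 0.1913/(2π·235) = 1.296×10^-4 m·K/W
  R'_calcium silicate = ln(0.0916/0.0425)/(2πk) = 0.7679/(2π·0.0706) = 1.731 m·K/W
  R'_vermiculite board = ln(0.132/0.0916)/(2πk) = 0.3654/(2π·0.0539) = 1.079 m·K/W
  R'_conv,out = 1/(2πr h) = 1/(2π·0.132·18.9) = 0.06379 m·K/W
ΣR = 1.296×10^-4 + 1.731 + 1.079 + 0.06379 = 2.874 m·K/W
Q' = ΔT/ΣR = (448 K − 289.7 K)/2.874 = 55.1 W/m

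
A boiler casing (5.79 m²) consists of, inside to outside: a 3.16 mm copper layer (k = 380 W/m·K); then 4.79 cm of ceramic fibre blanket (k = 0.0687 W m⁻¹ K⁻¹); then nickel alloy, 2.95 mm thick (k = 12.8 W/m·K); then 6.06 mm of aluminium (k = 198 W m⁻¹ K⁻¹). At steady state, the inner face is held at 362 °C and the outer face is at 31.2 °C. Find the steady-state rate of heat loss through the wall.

Q = 2.75 kW

Treat each layer as a resistance in series:
  R_copper = L/(kA) = 0.00316/(380·5.79) = 1.436×10^-6 K/W
  R_ceramic fibre blanket = L/(kA) = 0.0479/(0.0687·5.79) = 0.1204 K/W
  R_nickel alloy = L/(kA) = 0.00295/(12.8·5.79) = 3.980×10^-5 K/W
  R_aluminium = L/(kA) = 0.00606/(198·5.79) = 5.286×10^-6 K/W
ΣR = 1.436×10^-6 + 0.1204 + 3.980×10^-5 + 5.286×10^-6 = 0.1204 K/W
Q = ΔT/ΣR = (362 °C − 31.2 °C)/0.1204 = 2750 W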